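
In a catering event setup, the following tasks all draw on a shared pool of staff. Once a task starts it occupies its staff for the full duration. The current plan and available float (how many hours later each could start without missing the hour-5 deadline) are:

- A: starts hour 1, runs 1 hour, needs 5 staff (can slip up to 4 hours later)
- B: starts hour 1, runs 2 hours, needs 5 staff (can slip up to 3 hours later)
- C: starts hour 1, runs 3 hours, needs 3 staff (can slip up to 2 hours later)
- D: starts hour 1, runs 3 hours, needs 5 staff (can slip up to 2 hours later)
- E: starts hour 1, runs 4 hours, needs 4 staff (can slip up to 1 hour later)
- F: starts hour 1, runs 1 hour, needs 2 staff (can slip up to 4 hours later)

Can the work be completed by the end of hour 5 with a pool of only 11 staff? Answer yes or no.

Total staffer-hours = 57; over 5 hours the average is 57/5 > 11, so some hour must exceed 11.

no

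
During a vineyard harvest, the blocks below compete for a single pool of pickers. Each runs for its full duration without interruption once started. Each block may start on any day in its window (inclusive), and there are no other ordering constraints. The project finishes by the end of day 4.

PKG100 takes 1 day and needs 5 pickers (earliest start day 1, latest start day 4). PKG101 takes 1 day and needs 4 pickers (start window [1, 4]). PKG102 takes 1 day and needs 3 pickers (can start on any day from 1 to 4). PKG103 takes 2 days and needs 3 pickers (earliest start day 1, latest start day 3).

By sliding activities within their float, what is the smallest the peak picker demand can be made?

6

Early-start (PKG100@1, PKG101@1, PKG102@1, PKG103@1) gives peak 15: d1:15  d2:3  d3:0  d4:0.
Shift PKG101→2, PKG102→3, PKG103→3.
Schedule PKG100@1, PKG101@2, PKG102@3, PKG103@3: d1:5  d2:4  d3:6  d4:3 — peak 6.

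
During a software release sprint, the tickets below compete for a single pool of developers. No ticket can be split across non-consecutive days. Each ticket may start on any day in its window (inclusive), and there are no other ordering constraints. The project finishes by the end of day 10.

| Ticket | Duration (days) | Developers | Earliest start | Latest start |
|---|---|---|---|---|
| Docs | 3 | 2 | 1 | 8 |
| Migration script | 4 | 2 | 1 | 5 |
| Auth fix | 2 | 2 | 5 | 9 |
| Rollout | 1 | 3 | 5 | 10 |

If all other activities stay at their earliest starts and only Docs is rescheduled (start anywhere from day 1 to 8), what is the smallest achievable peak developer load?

Docs@1: d1:4  d2:4  d3:4  d4:2  d5:5  d6:2  d7:0  d8:0  d9:0  d10:0 → peak 5
Docs@2: d1:2  d2:4  d3:4  d4:4  d5:5  d6:2  d7:0  d8:0  d9:0  d10:0 → peak 5
Docs@3: d1:2  d2:2  d3:4  d4:4  d5:7  d6:2  d7:0  d8:0  d9:0  d10:0 → peak 7
Docs@4: d1:2  d2:2  d3:2  d4:4  d5:7  d6:4  d7:0  d8:0  d9:0  d10:0 → peak 7
Docs@5: d1:2  d2:2  d3:2  d4:2  d5:7  d6:4  d7:2  d8:0  d9:0  d10:0 → peak 7
Docs@6: d1:2  d2:2  d3:2  d4:2  d5:5  d6:4  d7:2  d8:2  d9:0  d10:0 → peak 5
Docs@7: d1:2  d2:2  d3:2  d4:2  d5:5  d6:2  d7:2  d8:2  d9:2  d10:0 → peak 5
Docs@8: d1:2  d2:2  d3:2  d4:2  d5:5  d6:2  d7:0  d8:2  d9:2  d10:2 → peak 5
Best is Docs@1, peak 5.

5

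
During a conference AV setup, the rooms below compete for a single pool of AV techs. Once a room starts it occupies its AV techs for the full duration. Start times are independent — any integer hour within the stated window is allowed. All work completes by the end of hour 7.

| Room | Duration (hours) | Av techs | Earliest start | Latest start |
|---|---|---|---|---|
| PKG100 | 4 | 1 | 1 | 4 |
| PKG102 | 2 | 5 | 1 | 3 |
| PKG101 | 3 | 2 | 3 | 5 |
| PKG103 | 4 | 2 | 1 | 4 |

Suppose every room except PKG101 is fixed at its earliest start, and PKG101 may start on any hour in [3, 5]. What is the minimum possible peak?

8

PKG101@3: h1:8  h2:8  h3:5  h4:5  h5:2  h6:0  h7:0 → peak 8
PKG101@4: h1:8  h2:8  h3:3  h4:5  h5:2  h6:2  h7:0 → peak 8
PKG101@5: h1:8  h2:8  h3:3  h4:3  h5:2  h6:2  h7:2 → peak 8
Best is PKG101@3, peak 8.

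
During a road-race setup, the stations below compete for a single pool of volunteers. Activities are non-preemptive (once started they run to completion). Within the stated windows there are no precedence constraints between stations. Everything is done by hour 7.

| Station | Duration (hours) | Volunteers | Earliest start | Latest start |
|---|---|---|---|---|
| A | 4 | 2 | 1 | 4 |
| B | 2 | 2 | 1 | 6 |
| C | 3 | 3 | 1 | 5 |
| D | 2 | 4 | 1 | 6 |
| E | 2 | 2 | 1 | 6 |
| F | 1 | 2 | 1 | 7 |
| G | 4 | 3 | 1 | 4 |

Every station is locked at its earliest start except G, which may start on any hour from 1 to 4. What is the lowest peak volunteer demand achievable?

15

G@1: h1:18  h2:16  h3:8  h4:5  h5:0  h6:0  h7:0 → peak 18
G@2: h1:15  h2:16  h3:8  h4:5  h5:3  h6:0  h7:0 → peak 16
G@3: h1:15  h2:13  h3:8  h4:5  h5:3  h6:3  h7:0 → peak 15
G@4: h1:15  h2:13  h3:5  h4:5  h5:3  h6:3  h7:3 → peak 15
Best is G@3, peak 15.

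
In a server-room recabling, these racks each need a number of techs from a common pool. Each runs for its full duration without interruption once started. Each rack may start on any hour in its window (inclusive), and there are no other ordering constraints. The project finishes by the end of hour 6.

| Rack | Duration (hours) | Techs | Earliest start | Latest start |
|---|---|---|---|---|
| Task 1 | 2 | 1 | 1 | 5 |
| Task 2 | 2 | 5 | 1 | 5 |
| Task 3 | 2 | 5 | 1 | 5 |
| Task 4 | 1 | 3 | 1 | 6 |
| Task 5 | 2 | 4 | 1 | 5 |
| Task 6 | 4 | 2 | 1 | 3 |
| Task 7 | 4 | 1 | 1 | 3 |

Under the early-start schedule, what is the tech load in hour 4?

At early start, hour 4 has: Task 6, Task 7.
Demand: 2 + 1 = 3.

3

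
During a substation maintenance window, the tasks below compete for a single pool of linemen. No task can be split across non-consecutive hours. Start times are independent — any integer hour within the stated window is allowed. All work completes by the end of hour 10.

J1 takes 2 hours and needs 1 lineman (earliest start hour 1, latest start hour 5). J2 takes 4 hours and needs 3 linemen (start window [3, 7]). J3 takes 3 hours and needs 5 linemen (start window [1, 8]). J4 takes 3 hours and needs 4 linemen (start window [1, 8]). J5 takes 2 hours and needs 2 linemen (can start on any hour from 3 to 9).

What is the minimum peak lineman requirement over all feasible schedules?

5

Early-start (J1@1, J2@3, J3@1, J4@1, J5@3) gives peak 14: h1:10  h2:10  h3:14  h4:5  h5:3  h6:3  h7:0  h8:0  h9:0  h10:0.
Shift J2→4, J3→8, J5→4.
Schedule J1@1, J2@4, J3@8, J4@1, J5@4: h1:5  h2:5  h3:4  h4:5  h5:5  h6:3  h7:3  h8:5  h9:5  h10:5 — peak 5.
Total lineman-hours = 45 over 10 hours ⇒ peak ≥ ⌈45/10⌉ = 5, so 5 is optimal.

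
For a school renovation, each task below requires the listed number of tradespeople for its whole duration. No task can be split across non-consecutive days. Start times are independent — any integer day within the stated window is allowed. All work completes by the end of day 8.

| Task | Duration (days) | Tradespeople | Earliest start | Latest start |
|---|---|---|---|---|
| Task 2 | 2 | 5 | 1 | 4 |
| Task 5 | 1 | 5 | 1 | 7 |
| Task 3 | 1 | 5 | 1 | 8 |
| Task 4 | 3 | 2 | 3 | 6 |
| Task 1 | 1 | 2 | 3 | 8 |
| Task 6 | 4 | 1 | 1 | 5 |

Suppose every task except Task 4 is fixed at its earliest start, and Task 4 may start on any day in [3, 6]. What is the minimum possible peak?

Task 4@3: d1:16  d2:6  d3:5  d4:3  d5:2  d6:0  d7:0  d8:0 → peak 16
Task 4@4: d1:16  d2:6  d3:3  d4:3  d5:2  d6:2  d7:0  d8:0 → peak 16
Task 4@5: d1:16  d2:6  d3:3  d4:1  d5:2  d6:2  d7:2  d8:0 → peak 16
Task 4@6: d1:16  d2:6  d3:3  d4:1  d5:0  d6:2  d7:2  d8:2 → peak 16
Best is Task 4@3, peak 16.

16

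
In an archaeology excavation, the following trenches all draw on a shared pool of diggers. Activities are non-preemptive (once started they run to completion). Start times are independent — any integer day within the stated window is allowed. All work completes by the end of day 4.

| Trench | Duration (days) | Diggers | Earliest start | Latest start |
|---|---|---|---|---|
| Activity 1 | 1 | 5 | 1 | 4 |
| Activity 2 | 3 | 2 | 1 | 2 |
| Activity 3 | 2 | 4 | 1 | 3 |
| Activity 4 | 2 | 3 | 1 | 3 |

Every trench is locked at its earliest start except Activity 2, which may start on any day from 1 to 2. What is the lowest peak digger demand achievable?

Activity 2@1: d1:14  d2:9  d3:2  d4:0 → peak 14
Activity 2@2: d1:12  d2:9  d3:2  d4:2 → peak 12
Best is Activity 2@2, peak 12.

12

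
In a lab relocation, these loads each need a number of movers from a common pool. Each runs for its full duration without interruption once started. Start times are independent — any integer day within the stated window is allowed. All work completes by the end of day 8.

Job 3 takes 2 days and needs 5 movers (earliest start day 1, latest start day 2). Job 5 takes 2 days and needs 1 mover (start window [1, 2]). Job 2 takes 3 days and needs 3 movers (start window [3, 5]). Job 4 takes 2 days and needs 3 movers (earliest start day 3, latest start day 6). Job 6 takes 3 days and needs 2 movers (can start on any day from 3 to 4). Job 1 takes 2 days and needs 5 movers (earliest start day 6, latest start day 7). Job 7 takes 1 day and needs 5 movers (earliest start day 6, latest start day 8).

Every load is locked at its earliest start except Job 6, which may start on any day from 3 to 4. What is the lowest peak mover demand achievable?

Job 6@3: d1:6  d2:6  d3:8  d4:8  d5:5  d6:10  d7:5  d8:0 → peak 10
Job 6@4: d1:6  d2:6  d3:6  d4:8  d5:5  d6:12  d7:5  d8:0 → peak 12
Best is Job 6@3, peak 10.

10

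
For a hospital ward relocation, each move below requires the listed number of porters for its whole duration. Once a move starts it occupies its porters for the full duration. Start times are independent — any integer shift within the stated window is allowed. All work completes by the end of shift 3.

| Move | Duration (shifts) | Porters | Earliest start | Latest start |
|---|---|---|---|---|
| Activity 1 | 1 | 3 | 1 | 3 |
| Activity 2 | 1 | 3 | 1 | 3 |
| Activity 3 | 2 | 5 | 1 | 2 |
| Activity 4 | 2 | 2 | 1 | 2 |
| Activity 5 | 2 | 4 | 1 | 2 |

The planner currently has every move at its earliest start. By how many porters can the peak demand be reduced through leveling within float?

6

Early-start peak: s1:17  s2:11  s3:0 ⇒ 17.
Leveled (Activity 1@1, Activity 2@1, Activity 3@1, Activity 4@2, Activity 5@2): s1:11  s2:11  s3:6 ⇒ 11.
Reduction 17 − 11 = 6.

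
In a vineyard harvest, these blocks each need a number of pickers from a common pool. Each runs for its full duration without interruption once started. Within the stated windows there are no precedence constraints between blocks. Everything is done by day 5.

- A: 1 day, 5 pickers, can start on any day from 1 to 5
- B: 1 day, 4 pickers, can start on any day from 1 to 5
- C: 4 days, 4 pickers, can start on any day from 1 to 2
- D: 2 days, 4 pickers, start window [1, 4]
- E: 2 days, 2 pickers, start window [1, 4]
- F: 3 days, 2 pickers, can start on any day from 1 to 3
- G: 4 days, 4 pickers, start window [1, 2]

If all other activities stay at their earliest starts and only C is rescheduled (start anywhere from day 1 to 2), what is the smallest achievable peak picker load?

21

C@1: d1:25  d2:16  d3:10  d4:8  d5:0 → peak 25
C@2: d1:21  d2:16  d3:10  d4:8  d5:4 → peak 21
Best is C@2, peak 21.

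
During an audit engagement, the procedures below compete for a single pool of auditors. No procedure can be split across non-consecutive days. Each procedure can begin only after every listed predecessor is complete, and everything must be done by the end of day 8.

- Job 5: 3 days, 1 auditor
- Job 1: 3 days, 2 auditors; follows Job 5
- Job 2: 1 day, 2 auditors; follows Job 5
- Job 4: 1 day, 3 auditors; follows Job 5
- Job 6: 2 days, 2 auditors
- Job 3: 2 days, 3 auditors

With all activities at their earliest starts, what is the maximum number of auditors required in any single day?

Early-start schedule: Job 5@1, Job 1@4, Job 2@4, Job 4@4, Job 6@1, Job 3@1.
Load per day: day 1: 6, day 2: 6, day 3: 1, day 4: 7, day 5: 2, day 6: 2, day 7: 0, day 8: 0.
Peak is 7.

7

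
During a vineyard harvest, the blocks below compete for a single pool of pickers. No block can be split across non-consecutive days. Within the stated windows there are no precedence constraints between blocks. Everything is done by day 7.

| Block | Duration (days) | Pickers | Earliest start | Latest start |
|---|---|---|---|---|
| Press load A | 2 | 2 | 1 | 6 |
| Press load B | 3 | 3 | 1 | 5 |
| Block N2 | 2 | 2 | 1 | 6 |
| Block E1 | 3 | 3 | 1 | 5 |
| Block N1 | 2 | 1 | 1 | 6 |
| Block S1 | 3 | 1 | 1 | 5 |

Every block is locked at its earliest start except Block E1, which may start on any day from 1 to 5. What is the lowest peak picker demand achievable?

9

Block E1@1: d1:12  d2:12  d3:7  d4:0  d5:0  d6:0  d7:0 → peak 12
Block E1@2: d1:9  d2:12  d3:7  d4:3  d5:0  d6:0  d7:0 → peak 12
Block E1@3: d1:9  d2:9  d3:7  d4:3  d5:3  d6:0  d7:0 → peak 9
Block E1@4: d1:9  d2:9  d3:4  d4:3  d5:3  d6:3  d7:0 → peak 9
Block E1@5: d1:9  d2:9  d3:4  d4:0  d5:3  d6:3  d7:3 → peak 9
Best is Block E1@3, peak 9.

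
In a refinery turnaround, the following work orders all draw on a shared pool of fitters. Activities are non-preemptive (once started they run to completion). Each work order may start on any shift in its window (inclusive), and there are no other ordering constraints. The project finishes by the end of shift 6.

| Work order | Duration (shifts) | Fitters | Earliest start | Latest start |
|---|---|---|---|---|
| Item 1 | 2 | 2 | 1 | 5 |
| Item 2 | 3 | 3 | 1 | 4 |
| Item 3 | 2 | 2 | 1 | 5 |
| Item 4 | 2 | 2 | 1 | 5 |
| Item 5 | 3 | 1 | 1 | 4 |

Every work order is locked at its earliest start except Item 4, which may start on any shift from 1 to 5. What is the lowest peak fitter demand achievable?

Item 4@1: s1:10  s2:10  s3:4  s4:0  s5:0  s6:0 → peak 10
Item 4@2: s1:8  s2:10  s3:6  s4:0  s5:0  s6:0 → peak 10
Item 4@3: s1:8  s2:8  s3:6  s4:2  s5:0  s6:0 → peak 8
Item 4@4: s1:8  s2:8  s3:4  s4:2  s5:2  s6:0 → peak 8
Item 4@5: s1:8  s2:8  s3:4  s4:0  s5:2  s6:2 → peak 8
Best is Item 4@3, peak 8.

8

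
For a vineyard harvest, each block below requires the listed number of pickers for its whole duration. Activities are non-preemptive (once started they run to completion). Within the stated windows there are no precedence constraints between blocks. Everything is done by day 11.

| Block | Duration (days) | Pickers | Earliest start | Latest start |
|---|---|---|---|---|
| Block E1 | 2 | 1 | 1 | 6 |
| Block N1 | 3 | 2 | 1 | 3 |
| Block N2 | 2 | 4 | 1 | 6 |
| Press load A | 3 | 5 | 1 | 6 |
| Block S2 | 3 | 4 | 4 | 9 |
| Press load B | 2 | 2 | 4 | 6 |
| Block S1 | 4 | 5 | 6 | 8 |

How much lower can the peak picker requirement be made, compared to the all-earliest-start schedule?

4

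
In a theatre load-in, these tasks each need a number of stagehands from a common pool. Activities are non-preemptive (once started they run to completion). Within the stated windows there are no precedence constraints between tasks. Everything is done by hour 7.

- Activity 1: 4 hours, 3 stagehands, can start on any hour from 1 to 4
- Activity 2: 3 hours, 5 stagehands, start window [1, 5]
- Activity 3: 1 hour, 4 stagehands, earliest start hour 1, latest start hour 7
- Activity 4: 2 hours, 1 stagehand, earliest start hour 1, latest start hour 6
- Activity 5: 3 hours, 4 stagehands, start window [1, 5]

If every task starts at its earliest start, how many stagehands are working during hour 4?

At early start, hour 4 has: Activity 1.
Demand: 3 = 3.

3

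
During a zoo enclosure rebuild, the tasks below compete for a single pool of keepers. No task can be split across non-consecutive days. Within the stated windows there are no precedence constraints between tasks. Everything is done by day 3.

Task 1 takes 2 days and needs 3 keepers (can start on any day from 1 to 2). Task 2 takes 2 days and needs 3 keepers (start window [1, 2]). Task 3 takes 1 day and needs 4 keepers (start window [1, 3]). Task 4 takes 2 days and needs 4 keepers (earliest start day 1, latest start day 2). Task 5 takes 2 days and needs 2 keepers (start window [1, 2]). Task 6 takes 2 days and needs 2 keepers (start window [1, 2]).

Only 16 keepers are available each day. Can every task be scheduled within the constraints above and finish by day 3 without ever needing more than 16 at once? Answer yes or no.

Schedule Task 1@1, Task 2@1, Task 3@1, Task 4@1, Task 5@2, Task 6@2: d1:14  d2:14  d3:4 — peak 14 ≤ 16.

yes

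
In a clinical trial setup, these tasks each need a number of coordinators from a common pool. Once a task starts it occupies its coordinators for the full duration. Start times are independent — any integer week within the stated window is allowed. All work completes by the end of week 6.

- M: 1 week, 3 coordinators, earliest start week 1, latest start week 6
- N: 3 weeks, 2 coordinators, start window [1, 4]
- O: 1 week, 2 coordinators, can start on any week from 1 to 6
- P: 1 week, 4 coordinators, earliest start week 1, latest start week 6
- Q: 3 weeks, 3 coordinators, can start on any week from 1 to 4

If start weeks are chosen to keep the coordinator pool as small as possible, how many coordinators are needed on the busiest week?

5

Early-start (M@1, N@1, O@1, P@1, Q@1) gives peak 14: w1:14  w2:5  w3:5  w4:0  w5:0  w6:0.
Shift O→2, P→6, Q→3.
Schedule M@1, N@1, O@2, P@6, Q@3: w1:5  w2:4  w3:5  w4:3  w5:3  w6:4 — peak 5.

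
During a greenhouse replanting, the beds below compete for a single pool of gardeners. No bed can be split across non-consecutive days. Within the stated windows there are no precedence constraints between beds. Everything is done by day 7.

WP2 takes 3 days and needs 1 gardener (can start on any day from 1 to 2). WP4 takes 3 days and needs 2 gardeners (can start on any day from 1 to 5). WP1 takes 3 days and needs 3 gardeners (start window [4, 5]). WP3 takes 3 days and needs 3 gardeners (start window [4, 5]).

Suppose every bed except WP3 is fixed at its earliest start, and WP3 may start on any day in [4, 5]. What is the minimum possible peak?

WP3@4: d1:3  d2:3  d3:3  d4:6  d5:6  d6:6  d7:0 → peak 6
WP3@5: d1:3  d2:3  d3:3  d4:3  d5:6  d6:6  d7:3 → peak 6
Best is WP3@4, peak 6.

6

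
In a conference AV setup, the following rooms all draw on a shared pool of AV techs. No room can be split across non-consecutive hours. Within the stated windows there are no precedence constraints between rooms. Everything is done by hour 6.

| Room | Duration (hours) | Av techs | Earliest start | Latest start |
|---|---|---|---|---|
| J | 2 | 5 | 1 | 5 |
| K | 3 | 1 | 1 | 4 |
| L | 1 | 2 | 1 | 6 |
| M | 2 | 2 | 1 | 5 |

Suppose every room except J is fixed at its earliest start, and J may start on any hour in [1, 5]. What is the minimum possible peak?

5

J@1: h1:10  h2:8  h3:1  h4:0  h5:0  h6:0 → peak 10
J@2: h1:5  h2:8  h3:6  h4:0  h5:0  h6:0 → peak 8
J@3: h1:5  h2:3  h3:6  h4:5  h5:0  h6:0 → peak 6
J@4: h1:5  h2:3  h3:1  h4:5  h5:5  h6:0 → peak 5
J@5: h1:5  h2:3  h3:1  h4:0  h5:5  h6:5 → peak 5
Best is J@4, peak 5.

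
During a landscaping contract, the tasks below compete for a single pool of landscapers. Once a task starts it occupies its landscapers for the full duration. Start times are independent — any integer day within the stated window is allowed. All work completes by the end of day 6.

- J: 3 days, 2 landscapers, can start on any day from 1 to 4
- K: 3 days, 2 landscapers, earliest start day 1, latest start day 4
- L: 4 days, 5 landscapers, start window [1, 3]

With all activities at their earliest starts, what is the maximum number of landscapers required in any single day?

9

Early-start schedule: J@1, K@1, L@1.
Load per day: day 1: 9, day 2: 9, day 3: 9, day 4: 5, day 5: 0, day 6: 0.
Peak is 9.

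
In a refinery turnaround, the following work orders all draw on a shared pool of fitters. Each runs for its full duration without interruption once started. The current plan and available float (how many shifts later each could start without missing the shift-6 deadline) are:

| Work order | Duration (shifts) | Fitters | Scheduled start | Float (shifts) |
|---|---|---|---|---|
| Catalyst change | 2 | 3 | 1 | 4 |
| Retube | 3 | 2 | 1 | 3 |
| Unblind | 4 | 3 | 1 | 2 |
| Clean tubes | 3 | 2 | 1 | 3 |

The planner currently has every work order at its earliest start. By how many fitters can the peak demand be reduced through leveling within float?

5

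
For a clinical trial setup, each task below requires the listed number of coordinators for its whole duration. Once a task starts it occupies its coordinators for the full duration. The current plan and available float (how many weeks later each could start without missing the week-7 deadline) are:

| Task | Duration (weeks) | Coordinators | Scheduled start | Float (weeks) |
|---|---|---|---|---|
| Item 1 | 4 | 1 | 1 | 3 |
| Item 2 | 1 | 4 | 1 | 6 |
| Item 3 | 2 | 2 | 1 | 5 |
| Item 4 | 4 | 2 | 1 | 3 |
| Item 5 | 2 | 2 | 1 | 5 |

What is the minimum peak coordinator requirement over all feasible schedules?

4

Early-start (Item 1@1, Item 2@1, Item 3@1, Item 4@1, Item 5@1) gives peak 11: w1:11  w2:7  w3:3  w4:3  w5:0  w6:0  w7:0.
Shift Item 2→5, Item 3→6, Item 5→6.
Schedule Item 1@1, Item 2@5, Item 3@6, Item 4@1, Item 5@6: w1:3  w2:3  w3:3  w4:3  w5:4  w6:4  w7:4 — peak 4.
Total coordinator-weeks = 24 over 7 weeks ⇒ peak ≥ ⌈24/7⌉ = 4, so 4 is optimal.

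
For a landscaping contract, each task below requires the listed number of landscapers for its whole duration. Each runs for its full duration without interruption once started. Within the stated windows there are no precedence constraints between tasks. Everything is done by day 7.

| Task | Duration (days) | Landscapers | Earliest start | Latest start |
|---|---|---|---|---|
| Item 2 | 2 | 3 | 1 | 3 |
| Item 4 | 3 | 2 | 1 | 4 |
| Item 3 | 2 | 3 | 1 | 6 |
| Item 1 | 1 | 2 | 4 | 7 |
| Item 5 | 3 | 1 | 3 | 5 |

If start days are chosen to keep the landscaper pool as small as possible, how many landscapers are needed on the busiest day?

4

Early-start (Item 2@1, Item 4@1, Item 3@1, Item 1@4, Item 5@3) gives peak 8: d1:8  d2:8  d3:3  d4:3  d5:1  d6:0  d7:0.
Shift Item 4→3, Item 3→6, Item 5→5.
Schedule Item 2@1, Item 4@3, Item 3@6, Item 1@4, Item 5@5: d1:3  d2:3  d3:2  d4:4  d5:3  d6:4  d7:4 — peak 4.
Total landscaper-days = 23 over 7 days ⇒ peak ≥ ⌈23/7⌉ = 4, so 4 is optimal.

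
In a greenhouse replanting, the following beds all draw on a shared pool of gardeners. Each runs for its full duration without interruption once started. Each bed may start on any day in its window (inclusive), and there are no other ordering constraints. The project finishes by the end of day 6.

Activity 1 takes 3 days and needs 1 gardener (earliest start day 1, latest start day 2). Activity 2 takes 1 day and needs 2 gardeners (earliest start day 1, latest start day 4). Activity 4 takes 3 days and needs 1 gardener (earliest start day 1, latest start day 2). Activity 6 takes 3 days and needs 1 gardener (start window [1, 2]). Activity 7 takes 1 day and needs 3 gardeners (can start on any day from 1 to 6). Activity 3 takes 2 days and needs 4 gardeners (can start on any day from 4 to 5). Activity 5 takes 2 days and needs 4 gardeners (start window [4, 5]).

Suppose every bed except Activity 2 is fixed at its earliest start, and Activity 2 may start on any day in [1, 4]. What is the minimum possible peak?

8

Activity 2@1: d1:8  d2:3  d3:3  d4:8  d5:8  d6:0 → peak 8
Activity 2@2: d1:6  d2:5  d3:3  d4:8  d5:8  d6:0 → peak 8
Activity 2@3: d1:6  d2:3  d3:5  d4:8  d5:8  d6:0 → peak 8
Activity 2@4: d1:6  d2:3  d3:3  d4:10  d5:8  d6:0 → peak 10
Best is Activity 2@1, peak 8.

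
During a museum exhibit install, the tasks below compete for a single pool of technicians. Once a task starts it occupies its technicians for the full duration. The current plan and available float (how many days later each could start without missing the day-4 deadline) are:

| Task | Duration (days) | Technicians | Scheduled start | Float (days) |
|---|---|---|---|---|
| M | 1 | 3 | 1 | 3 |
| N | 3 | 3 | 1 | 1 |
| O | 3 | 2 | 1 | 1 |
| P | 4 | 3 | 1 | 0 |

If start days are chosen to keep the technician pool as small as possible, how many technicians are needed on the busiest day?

Early-start (M@1, N@1, O@1, P@1) gives peak 11: d1:11  d2:8  d3:8  d4:3.
Shift N→2.
Schedule M@1, N@2, O@1, P@1: d1:8  d2:8  d3:8  d4:6 — peak 8.
Total technician-days = 30 over 4 days ⇒ peak ≥ ⌈30/4⌉ = 8, so 8 is optimal.

8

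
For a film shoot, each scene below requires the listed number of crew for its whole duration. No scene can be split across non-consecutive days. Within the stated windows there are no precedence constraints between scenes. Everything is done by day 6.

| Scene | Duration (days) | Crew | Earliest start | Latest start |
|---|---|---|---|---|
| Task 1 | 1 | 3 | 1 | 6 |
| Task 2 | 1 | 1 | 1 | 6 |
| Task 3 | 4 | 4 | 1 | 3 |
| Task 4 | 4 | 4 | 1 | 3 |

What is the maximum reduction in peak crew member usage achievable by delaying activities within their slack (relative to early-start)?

Early-start peak: d1:12  d2:8  d3:8  d4:8  d5:0  d6:0 ⇒ 12.
Leveled (Task 1@1, Task 2@1, Task 3@1, Task 4@2): d1:8  d2:8  d3:8  d4:8  d5:4  d6:0 ⇒ 8.
Reduction 12 − 8 = 4.

4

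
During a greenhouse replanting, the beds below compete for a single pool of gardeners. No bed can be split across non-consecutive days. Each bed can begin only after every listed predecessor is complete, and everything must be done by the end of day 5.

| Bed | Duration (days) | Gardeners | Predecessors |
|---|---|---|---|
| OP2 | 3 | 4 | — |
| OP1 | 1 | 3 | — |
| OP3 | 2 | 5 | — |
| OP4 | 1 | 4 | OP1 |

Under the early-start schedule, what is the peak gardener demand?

Early-start schedule: OP2@1, OP1@1, OP3@1, OP4@2.
Load per day: day 1: 12, day 2: 13, day 3: 4, day 4: 0, day 5: 0.
Peak is 13.

13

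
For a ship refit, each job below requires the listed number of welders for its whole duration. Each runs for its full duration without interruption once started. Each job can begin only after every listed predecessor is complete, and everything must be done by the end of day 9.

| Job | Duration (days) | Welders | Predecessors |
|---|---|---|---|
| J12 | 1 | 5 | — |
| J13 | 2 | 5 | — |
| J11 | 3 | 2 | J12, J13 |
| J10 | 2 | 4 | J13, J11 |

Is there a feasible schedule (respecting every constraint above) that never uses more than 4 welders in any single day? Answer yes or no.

no

The minimum achievable peak is 5; 4 < 5, so no feasible schedule stays within the cap.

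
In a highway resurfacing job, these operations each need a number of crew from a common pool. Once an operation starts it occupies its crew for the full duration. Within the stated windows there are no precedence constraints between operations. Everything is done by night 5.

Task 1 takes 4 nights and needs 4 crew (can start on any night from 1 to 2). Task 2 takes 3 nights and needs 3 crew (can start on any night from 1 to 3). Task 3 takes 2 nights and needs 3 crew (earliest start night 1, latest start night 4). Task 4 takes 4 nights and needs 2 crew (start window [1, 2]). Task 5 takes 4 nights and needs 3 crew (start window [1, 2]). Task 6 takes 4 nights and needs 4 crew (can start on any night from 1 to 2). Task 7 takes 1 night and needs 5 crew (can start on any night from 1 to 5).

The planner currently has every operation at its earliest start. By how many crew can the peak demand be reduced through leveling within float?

Early-start peak: n1:24  n2:19  n3:16  n4:13  n5:0 ⇒ 24.
Leveled (Task 1@1, Task 2@1, Task 3@4, Task 4@1, Task 5@1, Task 6@1, Task 7@5): n1:16  n2:16  n3:16  n4:16  n5:8 ⇒ 16.
Reduction 24 − 16 = 8.

8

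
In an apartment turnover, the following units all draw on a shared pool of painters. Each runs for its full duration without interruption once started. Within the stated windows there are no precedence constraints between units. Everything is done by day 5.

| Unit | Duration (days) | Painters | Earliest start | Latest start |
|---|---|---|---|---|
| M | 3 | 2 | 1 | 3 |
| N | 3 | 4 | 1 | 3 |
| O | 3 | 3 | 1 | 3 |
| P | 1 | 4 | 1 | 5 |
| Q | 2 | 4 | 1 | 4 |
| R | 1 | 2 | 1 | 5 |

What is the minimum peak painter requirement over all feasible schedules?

9

Early-start (M@1, N@1, O@1, P@1, Q@1, R@1) gives peak 19: d1:19  d2:13  d3:9  d4:0  d5:0.
Shift P→4, Q→4, R→5.
Schedule M@1, N@1, O@1, P@4, Q@4, R@5: d1:9  d2:9  d3:9  d4:8  d5:6 — peak 9.
Total painter-days = 41 over 5 days ⇒ peak ≥ ⌈41/5⌉ = 9, so 9 is optimal.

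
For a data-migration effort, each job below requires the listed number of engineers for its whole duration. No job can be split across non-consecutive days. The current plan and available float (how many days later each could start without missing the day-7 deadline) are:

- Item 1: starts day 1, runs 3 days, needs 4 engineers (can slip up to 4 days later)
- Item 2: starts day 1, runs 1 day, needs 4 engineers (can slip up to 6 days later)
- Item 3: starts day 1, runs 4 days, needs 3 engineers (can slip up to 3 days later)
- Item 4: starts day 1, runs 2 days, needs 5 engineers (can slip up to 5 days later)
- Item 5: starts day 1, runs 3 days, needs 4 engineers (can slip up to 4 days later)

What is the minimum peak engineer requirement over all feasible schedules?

8

Early-start (Item 1@1, Item 2@1, Item 3@1, Item 4@1, Item 5@1) gives peak 20: d1:20  d2:16  d3:11  d4:3  d5:0  d6:0  d7:0.
Shift Item 3→4, Item 4→5, Item 5→2.
Schedule Item 1@1, Item 2@1, Item 3@4, Item 4@5, Item 5@2: d1:8  d2:8  d3:8  d4:7  d5:8  d6:8  d7:3 — peak 8.
Total engineer-days = 50 over 7 days ⇒ peak ≥ ⌈50/7⌉ = 8, so 8 is optimal.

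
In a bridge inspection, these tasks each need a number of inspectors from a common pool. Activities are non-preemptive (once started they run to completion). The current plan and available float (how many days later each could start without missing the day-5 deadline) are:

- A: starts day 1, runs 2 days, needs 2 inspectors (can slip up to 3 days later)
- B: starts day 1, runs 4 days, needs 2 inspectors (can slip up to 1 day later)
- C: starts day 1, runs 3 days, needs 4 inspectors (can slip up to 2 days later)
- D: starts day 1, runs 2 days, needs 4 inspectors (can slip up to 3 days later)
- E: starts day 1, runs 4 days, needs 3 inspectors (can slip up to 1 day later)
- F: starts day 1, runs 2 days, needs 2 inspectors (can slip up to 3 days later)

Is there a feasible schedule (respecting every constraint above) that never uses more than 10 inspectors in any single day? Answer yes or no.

The minimum achievable peak is 11; 10 < 11, so no feasible schedule stays within the cap.

no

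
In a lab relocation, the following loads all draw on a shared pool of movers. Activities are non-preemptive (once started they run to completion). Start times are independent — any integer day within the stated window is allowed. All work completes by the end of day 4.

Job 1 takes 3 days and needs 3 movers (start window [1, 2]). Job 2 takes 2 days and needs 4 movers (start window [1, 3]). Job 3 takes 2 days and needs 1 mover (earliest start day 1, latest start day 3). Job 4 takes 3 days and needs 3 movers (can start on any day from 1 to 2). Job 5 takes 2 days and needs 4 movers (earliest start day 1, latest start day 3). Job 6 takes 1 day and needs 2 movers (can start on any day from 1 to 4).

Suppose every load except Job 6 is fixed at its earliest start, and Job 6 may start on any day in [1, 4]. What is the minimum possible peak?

Job 6@1: d1:17  d2:15  d3:6  d4:0 → peak 17
Job 6@2: d1:15  d2:17  d3:6  d4:0 → peak 17
Job 6@3: d1:15  d2:15  d3:8  d4:0 → peak 15
Job 6@4: d1:15  d2:15  d3:6  d4:2 → peak 15
Best is Job 6@3, peak 15.

15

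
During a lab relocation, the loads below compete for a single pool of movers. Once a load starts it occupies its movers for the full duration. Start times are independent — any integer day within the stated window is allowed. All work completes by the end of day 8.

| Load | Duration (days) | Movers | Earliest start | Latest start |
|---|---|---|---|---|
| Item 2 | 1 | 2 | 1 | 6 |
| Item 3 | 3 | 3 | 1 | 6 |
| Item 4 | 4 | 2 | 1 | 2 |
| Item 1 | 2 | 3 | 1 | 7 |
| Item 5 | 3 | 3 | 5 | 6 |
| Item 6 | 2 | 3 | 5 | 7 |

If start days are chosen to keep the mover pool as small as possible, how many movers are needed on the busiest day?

Early-start (Item 2@1, Item 3@1, Item 4@1, Item 1@1, Item 5@5, Item 6@5) gives peak 10: d1:10  d2:8  d3:5  d4:2  d5:6  d6:6  d7:3  d8:0.
Shift Item 4→2, Item 1→4, Item 5→6, Item 6→6.
Schedule Item 2@1, Item 3@1, Item 4@2, Item 1@4, Item 5@6, Item 6@6: d1:5  d2:5  d3:5  d4:5  d5:5  d6:6  d7:6  d8:3 — peak 6.

6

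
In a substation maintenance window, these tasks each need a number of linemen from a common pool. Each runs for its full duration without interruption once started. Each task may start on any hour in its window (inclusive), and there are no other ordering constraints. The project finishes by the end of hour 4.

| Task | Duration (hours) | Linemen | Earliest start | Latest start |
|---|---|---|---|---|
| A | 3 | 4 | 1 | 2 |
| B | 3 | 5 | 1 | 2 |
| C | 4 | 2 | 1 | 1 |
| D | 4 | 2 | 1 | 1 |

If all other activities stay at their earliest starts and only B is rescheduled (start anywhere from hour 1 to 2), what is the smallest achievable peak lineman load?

B@1: h1:13  h2:13  h3:13  h4:4 → peak 13
B@2: h1:8  h2:13  h3:13  h4:9 → peak 13
Best is B@1, peak 13.

13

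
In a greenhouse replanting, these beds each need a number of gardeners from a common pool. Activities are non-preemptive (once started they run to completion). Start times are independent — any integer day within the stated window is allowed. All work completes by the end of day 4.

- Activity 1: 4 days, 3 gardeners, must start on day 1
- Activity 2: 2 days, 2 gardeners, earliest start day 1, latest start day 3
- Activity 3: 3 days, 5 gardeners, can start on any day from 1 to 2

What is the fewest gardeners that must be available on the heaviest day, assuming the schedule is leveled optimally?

Schedule Activity 1@1, Activity 2@1, Activity 3@1: d1:10  d2:10  d3:8  d4:3 — peak 10.
No arrangement of the 6 feasible schedules does better.

10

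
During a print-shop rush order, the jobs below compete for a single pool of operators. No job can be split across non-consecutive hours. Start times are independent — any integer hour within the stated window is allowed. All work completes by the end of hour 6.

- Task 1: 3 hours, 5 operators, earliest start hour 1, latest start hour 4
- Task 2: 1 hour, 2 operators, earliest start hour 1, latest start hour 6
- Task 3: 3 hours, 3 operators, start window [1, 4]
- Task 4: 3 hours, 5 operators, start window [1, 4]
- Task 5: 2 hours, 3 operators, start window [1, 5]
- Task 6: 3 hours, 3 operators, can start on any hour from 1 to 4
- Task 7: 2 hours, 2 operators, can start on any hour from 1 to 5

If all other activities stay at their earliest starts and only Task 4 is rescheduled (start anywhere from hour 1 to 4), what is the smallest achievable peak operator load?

18

Task 4@1: h1:23  h2:21  h3:16  h4:0  h5:0  h6:0 → peak 23
Task 4@2: h1:18  h2:21  h3:16  h4:5  h5:0  h6:0 → peak 21
Task 4@3: h1:18  h2:16  h3:16  h4:5  h5:5  h6:0 → peak 18
Task 4@4: h1:18  h2:16  h3:11  h4:5  h5:5  h6:5 → peak 18
Best is Task 4@3, peak 18.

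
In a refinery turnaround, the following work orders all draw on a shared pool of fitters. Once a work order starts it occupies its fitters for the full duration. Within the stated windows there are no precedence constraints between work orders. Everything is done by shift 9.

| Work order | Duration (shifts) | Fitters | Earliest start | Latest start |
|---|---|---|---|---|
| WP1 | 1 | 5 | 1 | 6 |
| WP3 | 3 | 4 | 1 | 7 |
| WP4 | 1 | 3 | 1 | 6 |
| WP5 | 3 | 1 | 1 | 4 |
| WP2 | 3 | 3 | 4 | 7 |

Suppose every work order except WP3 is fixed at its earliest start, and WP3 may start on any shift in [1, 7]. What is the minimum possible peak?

9

WP3@1: s1:13  s2:5  s3:5  s4:3  s5:3  s6:3  s7:0  s8:0  s9:0 → peak 13
WP3@2: s1:9  s2:5  s3:5  s4:7  s5:3  s6:3  s7:0  s8:0  s9:0 → peak 9
WP3@3: s1:9  s2:1  s3:5  s4:7  s5:7  s6:3  s7:0  s8:0  s9:0 → peak 9
WP3@4: s1:9  s2:1  s3:1  s4:7  s5:7  s6:7  s7:0  s8:0  s9:0 → peak 9
WP3@5: s1:9  s2:1  s3:1  s4:3  s5:7  s6:7  s7:4  s8:0  s9:0 → peak 9
WP3@6: s1:9  s2:1  s3:1  s4:3  s5:3  s6:7  s7:4  s8:4  s9:0 → peak 9
WP3@7: s1:9  s2:1  s3:1  s4:3  s5:3  s6:3  s7:4  s8:4  s9:4 → peak 9
Best is WP3@2, peak 9.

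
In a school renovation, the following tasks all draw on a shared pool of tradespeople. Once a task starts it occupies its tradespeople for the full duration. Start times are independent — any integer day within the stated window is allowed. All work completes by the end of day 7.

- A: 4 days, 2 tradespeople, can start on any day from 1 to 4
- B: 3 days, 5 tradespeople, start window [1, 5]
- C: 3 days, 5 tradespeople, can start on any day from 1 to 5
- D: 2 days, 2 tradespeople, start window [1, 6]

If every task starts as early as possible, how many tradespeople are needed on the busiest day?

14

Early-start schedule: A@1, B@1, C@1, D@1.
Load per day: day 1: 14, day 2: 14, day 3: 12, day 4: 2, day 5: 0, day 6: 0, day 7: 0.
Peak is 14.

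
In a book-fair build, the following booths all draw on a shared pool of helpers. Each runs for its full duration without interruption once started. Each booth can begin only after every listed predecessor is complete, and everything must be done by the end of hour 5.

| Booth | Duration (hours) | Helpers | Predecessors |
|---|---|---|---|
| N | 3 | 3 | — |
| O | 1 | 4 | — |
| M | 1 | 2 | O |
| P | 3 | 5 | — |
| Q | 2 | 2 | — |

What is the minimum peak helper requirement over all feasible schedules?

Early-start (N@1, O@1, M@2, P@1, Q@1) gives peak 14: h1:14  h2:12  h3:8  h4:0  h5:0.
Shift P→3, Q→4.
Schedule N@1, O@1, M@2, P@3, Q@4: h1:7  h2:5  h3:8  h4:7  h5:7 — peak 8.

8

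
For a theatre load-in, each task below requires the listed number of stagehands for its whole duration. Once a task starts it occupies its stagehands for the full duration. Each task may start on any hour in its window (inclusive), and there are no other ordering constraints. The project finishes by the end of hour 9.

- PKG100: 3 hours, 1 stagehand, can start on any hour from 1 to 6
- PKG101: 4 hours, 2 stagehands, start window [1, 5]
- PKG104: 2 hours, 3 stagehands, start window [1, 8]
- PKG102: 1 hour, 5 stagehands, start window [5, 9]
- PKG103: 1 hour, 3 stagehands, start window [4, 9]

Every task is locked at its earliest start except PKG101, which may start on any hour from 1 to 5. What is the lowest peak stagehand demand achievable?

PKG101@1: h1:6  h2:6  h3:3  h4:5  h5:5  h6:0  h7:0  h8:0  h9:0 → peak 6
PKG101@2: h1:4  h2:6  h3:3  h4:5  h5:7  h6:0  h7:0  h8:0  h9:0 → peak 7
PKG101@3: h1:4  h2:4  h3:3  h4:5  h5:7  h6:2  h7:0  h8:0  h9:0 → peak 7
PKG101@4: h1:4  h2:4  h3:1  h4:5  h5:7  h6:2  h7:2  h8:0  h9:0 → peak 7
PKG101@5: h1:4  h2:4  h3:1  h4:3  h5:7  h6:2  h7:2  h8:2  h9:0 → peak 7
Best is PKG101@1, peak 6.

6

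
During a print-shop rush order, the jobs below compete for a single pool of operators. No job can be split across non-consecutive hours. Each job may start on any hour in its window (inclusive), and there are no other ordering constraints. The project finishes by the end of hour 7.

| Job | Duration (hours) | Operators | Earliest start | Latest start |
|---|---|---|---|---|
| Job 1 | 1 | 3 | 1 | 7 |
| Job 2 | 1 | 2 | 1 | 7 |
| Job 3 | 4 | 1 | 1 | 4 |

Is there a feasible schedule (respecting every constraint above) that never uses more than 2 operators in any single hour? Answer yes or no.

The minimum achievable peak is 3; 2 < 3, so no feasible schedule stays within the cap.

no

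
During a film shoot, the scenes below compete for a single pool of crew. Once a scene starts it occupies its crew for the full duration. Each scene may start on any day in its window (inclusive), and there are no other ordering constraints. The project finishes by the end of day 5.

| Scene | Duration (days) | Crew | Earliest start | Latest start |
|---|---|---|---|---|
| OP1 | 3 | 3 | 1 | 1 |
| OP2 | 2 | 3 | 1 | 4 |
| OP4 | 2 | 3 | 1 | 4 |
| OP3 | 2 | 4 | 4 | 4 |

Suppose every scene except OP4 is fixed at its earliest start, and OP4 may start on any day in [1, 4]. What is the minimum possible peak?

7

OP4@1: d1:9  d2:9  d3:3  d4:4  d5:4 → peak 9
OP4@2: d1:6  d2:9  d3:6  d4:4  d5:4 → peak 9
OP4@3: d1:6  d2:6  d3:6  d4:7  d5:4 → peak 7
OP4@4: d1:6  d2:6  d3:3  d4:7  d5:7 → peak 7
Best is OP4@3, peak 7.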